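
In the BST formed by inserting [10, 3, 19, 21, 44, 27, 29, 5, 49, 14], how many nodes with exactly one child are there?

Tree built from: [10, 3, 19, 21, 44, 27, 29, 5, 49, 14]
Tree (level-order array): [10, 3, 19, None, 5, 14, 21, None, None, None, None, None, 44, 27, 49, None, 29]
Rule: These are nodes with exactly 1 non-null child.
Per-node child counts:
  node 10: 2 child(ren)
  node 3: 1 child(ren)
  node 5: 0 child(ren)
  node 19: 2 child(ren)
  node 14: 0 child(ren)
  node 21: 1 child(ren)
  node 44: 2 child(ren)
  node 27: 1 child(ren)
  node 29: 0 child(ren)
  node 49: 0 child(ren)
Matching nodes: [3, 21, 27]
Count of nodes with exactly one child: 3


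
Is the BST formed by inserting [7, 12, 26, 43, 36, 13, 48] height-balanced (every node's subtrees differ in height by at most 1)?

Tree (level-order array): [7, None, 12, None, 26, 13, 43, None, None, 36, 48]
Definition: a tree is height-balanced if, at every node, |h(left) - h(right)| <= 1 (empty subtree has height -1).
Bottom-up per-node check:
  node 13: h_left=-1, h_right=-1, diff=0 [OK], height=0
  node 36: h_left=-1, h_right=-1, diff=0 [OK], height=0
  node 48: h_left=-1, h_right=-1, diff=0 [OK], height=0
  node 43: h_left=0, h_right=0, diff=0 [OK], height=1
  node 26: h_left=0, h_right=1, diff=1 [OK], height=2
  node 12: h_left=-1, h_right=2, diff=3 [FAIL (|-1-2|=3 > 1)], height=3
  node 7: h_left=-1, h_right=3, diff=4 [FAIL (|-1-3|=4 > 1)], height=4
Node 12 violates the condition: |-1 - 2| = 3 > 1.
Result: Not balanced


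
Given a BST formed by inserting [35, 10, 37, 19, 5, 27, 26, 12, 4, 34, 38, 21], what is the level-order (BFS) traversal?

Tree insertion order: [35, 10, 37, 19, 5, 27, 26, 12, 4, 34, 38, 21]
Tree (level-order array): [35, 10, 37, 5, 19, None, 38, 4, None, 12, 27, None, None, None, None, None, None, 26, 34, 21]
BFS from the root, enqueuing left then right child of each popped node:
  queue [35] -> pop 35, enqueue [10, 37], visited so far: [35]
  queue [10, 37] -> pop 10, enqueue [5, 19], visited so far: [35, 10]
  queue [37, 5, 19] -> pop 37, enqueue [38], visited so far: [35, 10, 37]
  queue [5, 19, 38] -> pop 5, enqueue [4], visited so far: [35, 10, 37, 5]
  queue [19, 38, 4] -> pop 19, enqueue [12, 27], visited so far: [35, 10, 37, 5, 19]
  queue [38, 4, 12, 27] -> pop 38, enqueue [none], visited so far: [35, 10, 37, 5, 19, 38]
  queue [4, 12, 27] -> pop 4, enqueue [none], visited so far: [35, 10, 37, 5, 19, 38, 4]
  queue [12, 27] -> pop 12, enqueue [none], visited so far: [35, 10, 37, 5, 19, 38, 4, 12]
  queue [27] -> pop 27, enqueue [26, 34], visited so far: [35, 10, 37, 5, 19, 38, 4, 12, 27]
  queue [26, 34] -> pop 26, enqueue [21], visited so far: [35, 10, 37, 5, 19, 38, 4, 12, 27, 26]
  queue [34, 21] -> pop 34, enqueue [none], visited so far: [35, 10, 37, 5, 19, 38, 4, 12, 27, 26, 34]
  queue [21] -> pop 21, enqueue [none], visited so far: [35, 10, 37, 5, 19, 38, 4, 12, 27, 26, 34, 21]
Result: [35, 10, 37, 5, 19, 38, 4, 12, 27, 26, 34, 21]


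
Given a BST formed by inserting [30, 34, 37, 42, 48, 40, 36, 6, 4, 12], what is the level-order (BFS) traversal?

Tree insertion order: [30, 34, 37, 42, 48, 40, 36, 6, 4, 12]
Tree (level-order array): [30, 6, 34, 4, 12, None, 37, None, None, None, None, 36, 42, None, None, 40, 48]
BFS from the root, enqueuing left then right child of each popped node:
  queue [30] -> pop 30, enqueue [6, 34], visited so far: [30]
  queue [6, 34] -> pop 6, enqueue [4, 12], visited so far: [30, 6]
  queue [34, 4, 12] -> pop 34, enqueue [37], visited so far: [30, 6, 34]
  queue [4, 12, 37] -> pop 4, enqueue [none], visited so far: [30, 6, 34, 4]
  queue [12, 37] -> pop 12, enqueue [none], visited so far: [30, 6, 34, 4, 12]
  queue [37] -> pop 37, enqueue [36, 42], visited so far: [30, 6, 34, 4, 12, 37]
  queue [36, 42] -> pop 36, enqueue [none], visited so far: [30, 6, 34, 4, 12, 37, 36]
  queue [42] -> pop 42, enqueue [40, 48], visited so far: [30, 6, 34, 4, 12, 37, 36, 42]
  queue [40, 48] -> pop 40, enqueue [none], visited so far: [30, 6, 34, 4, 12, 37, 36, 42, 40]
  queue [48] -> pop 48, enqueue [none], visited so far: [30, 6, 34, 4, 12, 37, 36, 42, 40, 48]
Result: [30, 6, 34, 4, 12, 37, 36, 42, 40, 48]


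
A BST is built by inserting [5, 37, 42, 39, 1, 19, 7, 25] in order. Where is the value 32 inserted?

Starting tree (level order): [5, 1, 37, None, None, 19, 42, 7, 25, 39]
Insertion path: 5 -> 37 -> 19 -> 25
Result: insert 32 as right child of 25
Final tree (level order): [5, 1, 37, None, None, 19, 42, 7, 25, 39, None, None, None, None, 32]


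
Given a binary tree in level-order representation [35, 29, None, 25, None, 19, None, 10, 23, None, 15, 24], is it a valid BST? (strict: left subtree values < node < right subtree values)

Level-order array: [35, 29, None, 25, None, 19, None, 10, 23, None, 15, 24]
Validate using subtree bounds (lo, hi): at each node, require lo < value < hi,
then recurse left with hi=value and right with lo=value.
Preorder trace (stopping at first violation):
  at node 35 with bounds (-inf, +inf): OK
  at node 29 with bounds (-inf, 35): OK
  at node 25 with bounds (-inf, 29): OK
  at node 19 with bounds (-inf, 25): OK
  at node 10 with bounds (-inf, 19): OK
  at node 15 with bounds (10, 19): OK
  at node 23 with bounds (19, 25): OK
  at node 24 with bounds (19, 23): VIOLATION
Node 24 violates its bound: not (19 < 24 < 23).
Result: Not a valid BST


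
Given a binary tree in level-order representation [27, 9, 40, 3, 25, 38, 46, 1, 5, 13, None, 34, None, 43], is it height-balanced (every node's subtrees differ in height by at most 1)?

Tree (level-order array): [27, 9, 40, 3, 25, 38, 46, 1, 5, 13, None, 34, None, 43]
Definition: a tree is height-balanced if, at every node, |h(left) - h(right)| <= 1 (empty subtree has height -1).
Bottom-up per-node check:
  node 1: h_left=-1, h_right=-1, diff=0 [OK], height=0
  node 5: h_left=-1, h_right=-1, diff=0 [OK], height=0
  node 3: h_left=0, h_right=0, diff=0 [OK], height=1
  node 13: h_left=-1, h_right=-1, diff=0 [OK], height=0
  node 25: h_left=0, h_right=-1, diff=1 [OK], height=1
  node 9: h_left=1, h_right=1, diff=0 [OK], height=2
  node 34: h_left=-1, h_right=-1, diff=0 [OK], height=0
  node 38: h_left=0, h_right=-1, diff=1 [OK], height=1
  node 43: h_left=-1, h_right=-1, diff=0 [OK], height=0
  node 46: h_left=0, h_right=-1, diff=1 [OK], height=1
  node 40: h_left=1, h_right=1, diff=0 [OK], height=2
  node 27: h_left=2, h_right=2, diff=0 [OK], height=3
All nodes satisfy the balance condition.
Result: Balanced


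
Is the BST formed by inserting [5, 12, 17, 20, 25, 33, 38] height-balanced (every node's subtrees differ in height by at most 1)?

Tree (level-order array): [5, None, 12, None, 17, None, 20, None, 25, None, 33, None, 38]
Definition: a tree is height-balanced if, at every node, |h(left) - h(right)| <= 1 (empty subtree has height -1).
Bottom-up per-node check:
  node 38: h_left=-1, h_right=-1, diff=0 [OK], height=0
  node 33: h_left=-1, h_right=0, diff=1 [OK], height=1
  node 25: h_left=-1, h_right=1, diff=2 [FAIL (|-1-1|=2 > 1)], height=2
  node 20: h_left=-1, h_right=2, diff=3 [FAIL (|-1-2|=3 > 1)], height=3
  node 17: h_left=-1, h_right=3, diff=4 [FAIL (|-1-3|=4 > 1)], height=4
  node 12: h_left=-1, h_right=4, diff=5 [FAIL (|-1-4|=5 > 1)], height=5
  node 5: h_left=-1, h_right=5, diff=6 [FAIL (|-1-5|=6 > 1)], height=6
Node 25 violates the condition: |-1 - 1| = 2 > 1.
Result: Not balanced


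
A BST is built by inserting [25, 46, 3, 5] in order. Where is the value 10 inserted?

Starting tree (level order): [25, 3, 46, None, 5]
Insertion path: 25 -> 3 -> 5
Result: insert 10 as right child of 5
Final tree (level order): [25, 3, 46, None, 5, None, None, None, 10]


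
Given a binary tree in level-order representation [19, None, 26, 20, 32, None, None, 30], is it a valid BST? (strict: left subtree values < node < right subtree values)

Level-order array: [19, None, 26, 20, 32, None, None, 30]
Validate using subtree bounds (lo, hi): at each node, require lo < value < hi,
then recurse left with hi=value and right with lo=value.
Preorder trace (stopping at first violation):
  at node 19 with bounds (-inf, +inf): OK
  at node 26 with bounds (19, +inf): OK
  at node 20 with bounds (19, 26): OK
  at node 32 with bounds (26, +inf): OK
  at node 30 with bounds (26, 32): OK
No violation found at any node.
Result: Valid BST


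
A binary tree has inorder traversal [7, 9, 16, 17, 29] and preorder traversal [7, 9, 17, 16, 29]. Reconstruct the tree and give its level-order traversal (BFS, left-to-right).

Inorder:  [7, 9, 16, 17, 29]
Preorder: [7, 9, 17, 16, 29]
Algorithm: preorder visits root first, so consume preorder in order;
for each root, split the current inorder slice at that value into
left-subtree inorder and right-subtree inorder, then recurse.
Recursive splits:
  root=7; inorder splits into left=[], right=[9, 16, 17, 29]
  root=9; inorder splits into left=[], right=[16, 17, 29]
  root=17; inorder splits into left=[16], right=[29]
  root=16; inorder splits into left=[], right=[]
  root=29; inorder splits into left=[], right=[]
Reconstructed level-order: [7, 9, 17, 16, 29]


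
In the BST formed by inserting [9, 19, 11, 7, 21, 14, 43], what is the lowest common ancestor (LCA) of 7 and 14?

Tree insertion order: [9, 19, 11, 7, 21, 14, 43]
Tree (level-order array): [9, 7, 19, None, None, 11, 21, None, 14, None, 43]
In a BST, the LCA of p=7, q=14 is the first node v on the
root-to-leaf path with p <= v <= q (go left if both < v, right if both > v).
Walk from root:
  at 9: 7 <= 9 <= 14, this is the LCA
LCA = 9


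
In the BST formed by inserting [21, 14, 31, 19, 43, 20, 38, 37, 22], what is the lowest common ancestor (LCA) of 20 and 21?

Tree insertion order: [21, 14, 31, 19, 43, 20, 38, 37, 22]
Tree (level-order array): [21, 14, 31, None, 19, 22, 43, None, 20, None, None, 38, None, None, None, 37]
In a BST, the LCA of p=20, q=21 is the first node v on the
root-to-leaf path with p <= v <= q (go left if both < v, right if both > v).
Walk from root:
  at 21: 20 <= 21 <= 21, this is the LCA
LCA = 21


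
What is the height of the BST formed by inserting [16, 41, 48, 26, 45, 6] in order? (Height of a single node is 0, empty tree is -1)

Insertion order: [16, 41, 48, 26, 45, 6]
Tree (level-order array): [16, 6, 41, None, None, 26, 48, None, None, 45]
Compute height bottom-up (empty subtree = -1):
  height(6) = 1 + max(-1, -1) = 0
  height(26) = 1 + max(-1, -1) = 0
  height(45) = 1 + max(-1, -1) = 0
  height(48) = 1 + max(0, -1) = 1
  height(41) = 1 + max(0, 1) = 2
  height(16) = 1 + max(0, 2) = 3
Height = 3


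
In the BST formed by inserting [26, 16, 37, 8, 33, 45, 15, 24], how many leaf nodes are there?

Tree built from: [26, 16, 37, 8, 33, 45, 15, 24]
Tree (level-order array): [26, 16, 37, 8, 24, 33, 45, None, 15]
Rule: A leaf has 0 children.
Per-node child counts:
  node 26: 2 child(ren)
  node 16: 2 child(ren)
  node 8: 1 child(ren)
  node 15: 0 child(ren)
  node 24: 0 child(ren)
  node 37: 2 child(ren)
  node 33: 0 child(ren)
  node 45: 0 child(ren)
Matching nodes: [15, 24, 33, 45]
Count of leaf nodes: 4


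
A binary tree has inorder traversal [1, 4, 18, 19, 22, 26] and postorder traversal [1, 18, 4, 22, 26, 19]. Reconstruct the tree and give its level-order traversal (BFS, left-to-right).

Inorder:   [1, 4, 18, 19, 22, 26]
Postorder: [1, 18, 4, 22, 26, 19]
Algorithm: postorder visits root last, so walk postorder right-to-left;
each value is the root of the current inorder slice — split it at that
value, recurse on the right subtree first, then the left.
Recursive splits:
  root=19; inorder splits into left=[1, 4, 18], right=[22, 26]
  root=26; inorder splits into left=[22], right=[]
  root=22; inorder splits into left=[], right=[]
  root=4; inorder splits into left=[1], right=[18]
  root=18; inorder splits into left=[], right=[]
  root=1; inorder splits into left=[], right=[]
Reconstructed level-order: [19, 4, 26, 1, 18, 22]


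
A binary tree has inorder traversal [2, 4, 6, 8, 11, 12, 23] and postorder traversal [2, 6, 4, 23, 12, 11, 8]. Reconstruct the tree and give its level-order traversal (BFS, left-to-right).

Inorder:   [2, 4, 6, 8, 11, 12, 23]
Postorder: [2, 6, 4, 23, 12, 11, 8]
Algorithm: postorder visits root last, so walk postorder right-to-left;
each value is the root of the current inorder slice — split it at that
value, recurse on the right subtree first, then the left.
Recursive splits:
  root=8; inorder splits into left=[2, 4, 6], right=[11, 12, 23]
  root=11; inorder splits into left=[], right=[12, 23]
  root=12; inorder splits into left=[], right=[23]
  root=23; inorder splits into left=[], right=[]
  root=4; inorder splits into left=[2], right=[6]
  root=6; inorder splits into left=[], right=[]
  root=2; inorder splits into left=[], right=[]
Reconstructed level-order: [8, 4, 11, 2, 6, 12, 23]


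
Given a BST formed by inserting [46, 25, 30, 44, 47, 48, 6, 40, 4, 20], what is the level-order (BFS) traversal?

Tree insertion order: [46, 25, 30, 44, 47, 48, 6, 40, 4, 20]
Tree (level-order array): [46, 25, 47, 6, 30, None, 48, 4, 20, None, 44, None, None, None, None, None, None, 40]
BFS from the root, enqueuing left then right child of each popped node:
  queue [46] -> pop 46, enqueue [25, 47], visited so far: [46]
  queue [25, 47] -> pop 25, enqueue [6, 30], visited so far: [46, 25]
  queue [47, 6, 30] -> pop 47, enqueue [48], visited so far: [46, 25, 47]
  queue [6, 30, 48] -> pop 6, enqueue [4, 20], visited so far: [46, 25, 47, 6]
  queue [30, 48, 4, 20] -> pop 30, enqueue [44], visited so far: [46, 25, 47, 6, 30]
  queue [48, 4, 20, 44] -> pop 48, enqueue [none], visited so far: [46, 25, 47, 6, 30, 48]
  queue [4, 20, 44] -> pop 4, enqueue [none], visited so far: [46, 25, 47, 6, 30, 48, 4]
  queue [20, 44] -> pop 20, enqueue [none], visited so far: [46, 25, 47, 6, 30, 48, 4, 20]
  queue [44] -> pop 44, enqueue [40], visited so far: [46, 25, 47, 6, 30, 48, 4, 20, 44]
  queue [40] -> pop 40, enqueue [none], visited so far: [46, 25, 47, 6, 30, 48, 4, 20, 44, 40]
Result: [46, 25, 47, 6, 30, 48, 4, 20, 44, 40]


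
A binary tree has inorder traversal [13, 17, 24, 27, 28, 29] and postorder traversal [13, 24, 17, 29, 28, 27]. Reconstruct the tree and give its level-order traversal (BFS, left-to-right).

Inorder:   [13, 17, 24, 27, 28, 29]
Postorder: [13, 24, 17, 29, 28, 27]
Algorithm: postorder visits root last, so walk postorder right-to-left;
each value is the root of the current inorder slice — split it at that
value, recurse on the right subtree first, then the left.
Recursive splits:
  root=27; inorder splits into left=[13, 17, 24], right=[28, 29]
  root=28; inorder splits into left=[], right=[29]
  root=29; inorder splits into left=[], right=[]
  root=17; inorder splits into left=[13], right=[24]
  root=24; inorder splits into left=[], right=[]
  root=13; inorder splits into left=[], right=[]
Reconstructed level-order: [27, 17, 28, 13, 24, 29]


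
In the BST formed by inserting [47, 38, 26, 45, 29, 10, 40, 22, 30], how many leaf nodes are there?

Tree built from: [47, 38, 26, 45, 29, 10, 40, 22, 30]
Tree (level-order array): [47, 38, None, 26, 45, 10, 29, 40, None, None, 22, None, 30]
Rule: A leaf has 0 children.
Per-node child counts:
  node 47: 1 child(ren)
  node 38: 2 child(ren)
  node 26: 2 child(ren)
  node 10: 1 child(ren)
  node 22: 0 child(ren)
  node 29: 1 child(ren)
  node 30: 0 child(ren)
  node 45: 1 child(ren)
  node 40: 0 child(ren)
Matching nodes: [22, 30, 40]
Count of leaf nodes: 3


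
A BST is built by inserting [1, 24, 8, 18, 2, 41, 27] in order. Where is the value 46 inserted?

Starting tree (level order): [1, None, 24, 8, 41, 2, 18, 27]
Insertion path: 1 -> 24 -> 41
Result: insert 46 as right child of 41
Final tree (level order): [1, None, 24, 8, 41, 2, 18, 27, 46]


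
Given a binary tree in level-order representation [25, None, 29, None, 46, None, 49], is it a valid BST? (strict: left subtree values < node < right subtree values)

Level-order array: [25, None, 29, None, 46, None, 49]
Validate using subtree bounds (lo, hi): at each node, require lo < value < hi,
then recurse left with hi=value and right with lo=value.
Preorder trace (stopping at first violation):
  at node 25 with bounds (-inf, +inf): OK
  at node 29 with bounds (25, +inf): OK
  at node 46 with bounds (29, +inf): OK
  at node 49 with bounds (46, +inf): OK
No violation found at any node.
Result: Valid BST


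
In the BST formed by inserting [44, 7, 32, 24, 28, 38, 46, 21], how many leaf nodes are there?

Tree built from: [44, 7, 32, 24, 28, 38, 46, 21]
Tree (level-order array): [44, 7, 46, None, 32, None, None, 24, 38, 21, 28]
Rule: A leaf has 0 children.
Per-node child counts:
  node 44: 2 child(ren)
  node 7: 1 child(ren)
  node 32: 2 child(ren)
  node 24: 2 child(ren)
  node 21: 0 child(ren)
  node 28: 0 child(ren)
  node 38: 0 child(ren)
  node 46: 0 child(ren)
Matching nodes: [21, 28, 38, 46]
Count of leaf nodes: 4


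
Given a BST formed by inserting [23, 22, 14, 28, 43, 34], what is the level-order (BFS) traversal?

Tree insertion order: [23, 22, 14, 28, 43, 34]
Tree (level-order array): [23, 22, 28, 14, None, None, 43, None, None, 34]
BFS from the root, enqueuing left then right child of each popped node:
  queue [23] -> pop 23, enqueue [22, 28], visited so far: [23]
  queue [22, 28] -> pop 22, enqueue [14], visited so far: [23, 22]
  queue [28, 14] -> pop 28, enqueue [43], visited so far: [23, 22, 28]
  queue [14, 43] -> pop 14, enqueue [none], visited so far: [23, 22, 28, 14]
  queue [43] -> pop 43, enqueue [34], visited so far: [23, 22, 28, 14, 43]
  queue [34] -> pop 34, enqueue [none], visited so far: [23, 22, 28, 14, 43, 34]
Result: [23, 22, 28, 14, 43, 34]


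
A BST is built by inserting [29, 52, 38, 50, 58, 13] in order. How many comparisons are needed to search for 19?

Search path for 19: 29 -> 13
Found: False
Comparisons: 2


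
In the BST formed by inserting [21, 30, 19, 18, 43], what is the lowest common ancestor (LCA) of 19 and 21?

Tree insertion order: [21, 30, 19, 18, 43]
Tree (level-order array): [21, 19, 30, 18, None, None, 43]
In a BST, the LCA of p=19, q=21 is the first node v on the
root-to-leaf path with p <= v <= q (go left if both < v, right if both > v).
Walk from root:
  at 21: 19 <= 21 <= 21, this is the LCA
LCA = 21


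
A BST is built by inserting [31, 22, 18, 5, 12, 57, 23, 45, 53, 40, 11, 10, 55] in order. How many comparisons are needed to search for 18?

Search path for 18: 31 -> 22 -> 18
Found: True
Comparisons: 3


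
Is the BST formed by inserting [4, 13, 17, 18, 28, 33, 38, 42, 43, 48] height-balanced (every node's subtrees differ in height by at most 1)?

Tree (level-order array): [4, None, 13, None, 17, None, 18, None, 28, None, 33, None, 38, None, 42, None, 43, None, 48]
Definition: a tree is height-balanced if, at every node, |h(left) - h(right)| <= 1 (empty subtree has height -1).
Bottom-up per-node check:
  node 48: h_left=-1, h_right=-1, diff=0 [OK], height=0
  node 43: h_left=-1, h_right=0, diff=1 [OK], height=1
  node 42: h_left=-1, h_right=1, diff=2 [FAIL (|-1-1|=2 > 1)], height=2
  node 38: h_left=-1, h_right=2, diff=3 [FAIL (|-1-2|=3 > 1)], height=3
  node 33: h_left=-1, h_right=3, diff=4 [FAIL (|-1-3|=4 > 1)], height=4
  node 28: h_left=-1, h_right=4, diff=5 [FAIL (|-1-4|=5 > 1)], height=5
  node 18: h_left=-1, h_right=5, diff=6 [FAIL (|-1-5|=6 > 1)], height=6
  node 17: h_left=-1, h_right=6, diff=7 [FAIL (|-1-6|=7 > 1)], height=7
  node 13: h_left=-1, h_right=7, diff=8 [FAIL (|-1-7|=8 > 1)], height=8
  node 4: h_left=-1, h_right=8, diff=9 [FAIL (|-1-8|=9 > 1)], height=9
Node 42 violates the condition: |-1 - 1| = 2 > 1.
Result: Not balanced


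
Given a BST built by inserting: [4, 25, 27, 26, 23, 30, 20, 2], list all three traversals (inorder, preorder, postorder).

Tree insertion order: [4, 25, 27, 26, 23, 30, 20, 2]
Tree (level-order array): [4, 2, 25, None, None, 23, 27, 20, None, 26, 30]
Inorder (L, root, R): [2, 4, 20, 23, 25, 26, 27, 30]
Preorder (root, L, R): [4, 2, 25, 23, 20, 27, 26, 30]
Postorder (L, R, root): [2, 20, 23, 26, 30, 27, 25, 4]


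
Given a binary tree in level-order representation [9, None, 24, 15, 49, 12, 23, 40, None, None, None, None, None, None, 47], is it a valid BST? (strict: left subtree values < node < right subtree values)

Level-order array: [9, None, 24, 15, 49, 12, 23, 40, None, None, None, None, None, None, 47]
Validate using subtree bounds (lo, hi): at each node, require lo < value < hi,
then recurse left with hi=value and right with lo=value.
Preorder trace (stopping at first violation):
  at node 9 with bounds (-inf, +inf): OK
  at node 24 with bounds (9, +inf): OK
  at node 15 with bounds (9, 24): OK
  at node 12 with bounds (9, 15): OK
  at node 23 with bounds (15, 24): OK
  at node 49 with bounds (24, +inf): OK
  at node 40 with bounds (24, 49): OK
  at node 47 with bounds (40, 49): OK
No violation found at any node.
Result: Valid BST


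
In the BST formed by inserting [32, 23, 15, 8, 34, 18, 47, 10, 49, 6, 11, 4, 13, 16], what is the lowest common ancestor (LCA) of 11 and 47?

Tree insertion order: [32, 23, 15, 8, 34, 18, 47, 10, 49, 6, 11, 4, 13, 16]
Tree (level-order array): [32, 23, 34, 15, None, None, 47, 8, 18, None, 49, 6, 10, 16, None, None, None, 4, None, None, 11, None, None, None, None, None, 13]
In a BST, the LCA of p=11, q=47 is the first node v on the
root-to-leaf path with p <= v <= q (go left if both < v, right if both > v).
Walk from root:
  at 32: 11 <= 32 <= 47, this is the LCA
LCA = 32


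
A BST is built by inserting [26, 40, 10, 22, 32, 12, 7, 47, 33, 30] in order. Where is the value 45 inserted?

Starting tree (level order): [26, 10, 40, 7, 22, 32, 47, None, None, 12, None, 30, 33]
Insertion path: 26 -> 40 -> 47
Result: insert 45 as left child of 47
Final tree (level order): [26, 10, 40, 7, 22, 32, 47, None, None, 12, None, 30, 33, 45]


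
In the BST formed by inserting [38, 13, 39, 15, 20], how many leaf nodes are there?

Tree built from: [38, 13, 39, 15, 20]
Tree (level-order array): [38, 13, 39, None, 15, None, None, None, 20]
Rule: A leaf has 0 children.
Per-node child counts:
  node 38: 2 child(ren)
  node 13: 1 child(ren)
  node 15: 1 child(ren)
  node 20: 0 child(ren)
  node 39: 0 child(ren)
Matching nodes: [20, 39]
Count of leaf nodes: 2


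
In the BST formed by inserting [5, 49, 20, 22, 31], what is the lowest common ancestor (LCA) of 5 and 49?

Tree insertion order: [5, 49, 20, 22, 31]
Tree (level-order array): [5, None, 49, 20, None, None, 22, None, 31]
In a BST, the LCA of p=5, q=49 is the first node v on the
root-to-leaf path with p <= v <= q (go left if both < v, right if both > v).
Walk from root:
  at 5: 5 <= 5 <= 49, this is the LCA
LCA = 5


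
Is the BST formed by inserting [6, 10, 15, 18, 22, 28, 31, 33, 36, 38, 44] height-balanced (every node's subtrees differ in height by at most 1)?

Tree (level-order array): [6, None, 10, None, 15, None, 18, None, 22, None, 28, None, 31, None, 33, None, 36, None, 38, None, 44]
Definition: a tree is height-balanced if, at every node, |h(left) - h(right)| <= 1 (empty subtree has height -1).
Bottom-up per-node check:
  node 44: h_left=-1, h_right=-1, diff=0 [OK], height=0
  node 38: h_left=-1, h_right=0, diff=1 [OK], height=1
  node 36: h_left=-1, h_right=1, diff=2 [FAIL (|-1-1|=2 > 1)], height=2
  node 33: h_left=-1, h_right=2, diff=3 [FAIL (|-1-2|=3 > 1)], height=3
  node 31: h_left=-1, h_right=3, diff=4 [FAIL (|-1-3|=4 > 1)], height=4
  node 28: h_left=-1, h_right=4, diff=5 [FAIL (|-1-4|=5 > 1)], height=5
  node 22: h_left=-1, h_right=5, diff=6 [FAIL (|-1-5|=6 > 1)], height=6
  node 18: h_left=-1, h_right=6, diff=7 [FAIL (|-1-6|=7 > 1)], height=7
  node 15: h_left=-1, h_right=7, diff=8 [FAIL (|-1-7|=8 > 1)], height=8
  node 10: h_left=-1, h_right=8, diff=9 [FAIL (|-1-8|=9 > 1)], height=9
  node 6: h_left=-1, h_right=9, diff=10 [FAIL (|-1-9|=10 > 1)], height=10
Node 36 violates the condition: |-1 - 1| = 2 > 1.
Result: Not balanced


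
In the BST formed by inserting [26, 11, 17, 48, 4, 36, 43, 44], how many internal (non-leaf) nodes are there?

Tree built from: [26, 11, 17, 48, 4, 36, 43, 44]
Tree (level-order array): [26, 11, 48, 4, 17, 36, None, None, None, None, None, None, 43, None, 44]
Rule: An internal node has at least one child.
Per-node child counts:
  node 26: 2 child(ren)
  node 11: 2 child(ren)
  node 4: 0 child(ren)
  node 17: 0 child(ren)
  node 48: 1 child(ren)
  node 36: 1 child(ren)
  node 43: 1 child(ren)
  node 44: 0 child(ren)
Matching nodes: [26, 11, 48, 36, 43]
Count of internal (non-leaf) nodes: 5


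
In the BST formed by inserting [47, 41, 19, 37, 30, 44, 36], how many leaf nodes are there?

Tree built from: [47, 41, 19, 37, 30, 44, 36]
Tree (level-order array): [47, 41, None, 19, 44, None, 37, None, None, 30, None, None, 36]
Rule: A leaf has 0 children.
Per-node child counts:
  node 47: 1 child(ren)
  node 41: 2 child(ren)
  node 19: 1 child(ren)
  node 37: 1 child(ren)
  node 30: 1 child(ren)
  node 36: 0 child(ren)
  node 44: 0 child(ren)
Matching nodes: [36, 44]
Count of leaf nodes: 2


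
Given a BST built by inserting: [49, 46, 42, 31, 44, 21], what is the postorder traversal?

Tree insertion order: [49, 46, 42, 31, 44, 21]
Tree (level-order array): [49, 46, None, 42, None, 31, 44, 21]
Postorder traversal: [21, 31, 44, 42, 46, 49]


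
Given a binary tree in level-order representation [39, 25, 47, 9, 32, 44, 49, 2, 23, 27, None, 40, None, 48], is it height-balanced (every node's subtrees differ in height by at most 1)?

Tree (level-order array): [39, 25, 47, 9, 32, 44, 49, 2, 23, 27, None, 40, None, 48]
Definition: a tree is height-balanced if, at every node, |h(left) - h(right)| <= 1 (empty subtree has height -1).
Bottom-up per-node check:
  node 2: h_left=-1, h_right=-1, diff=0 [OK], height=0
  node 23: h_left=-1, h_right=-1, diff=0 [OK], height=0
  node 9: h_left=0, h_right=0, diff=0 [OK], height=1
  node 27: h_left=-1, h_right=-1, diff=0 [OK], height=0
  node 32: h_left=0, h_right=-1, diff=1 [OK], height=1
  node 25: h_left=1, h_right=1, diff=0 [OK], height=2
  node 40: h_left=-1, h_right=-1, diff=0 [OK], height=0
  node 44: h_left=0, h_right=-1, diff=1 [OK], height=1
  node 48: h_left=-1, h_right=-1, diff=0 [OK], height=0
  node 49: h_left=0, h_right=-1, diff=1 [OK], height=1
  node 47: h_left=1, h_right=1, diff=0 [OK], height=2
  node 39: h_left=2, h_right=2, diff=0 [OK], height=3
All nodes satisfy the balance condition.
Result: Balanced


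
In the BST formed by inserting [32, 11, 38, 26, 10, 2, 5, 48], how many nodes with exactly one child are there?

Tree built from: [32, 11, 38, 26, 10, 2, 5, 48]
Tree (level-order array): [32, 11, 38, 10, 26, None, 48, 2, None, None, None, None, None, None, 5]
Rule: These are nodes with exactly 1 non-null child.
Per-node child counts:
  node 32: 2 child(ren)
  node 11: 2 child(ren)
  node 10: 1 child(ren)
  node 2: 1 child(ren)
  node 5: 0 child(ren)
  node 26: 0 child(ren)
  node 38: 1 child(ren)
  node 48: 0 child(ren)
Matching nodes: [10, 2, 38]
Count of nodes with exactly one child: 3


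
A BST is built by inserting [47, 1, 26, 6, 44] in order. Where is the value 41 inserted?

Starting tree (level order): [47, 1, None, None, 26, 6, 44]
Insertion path: 47 -> 1 -> 26 -> 44
Result: insert 41 as left child of 44
Final tree (level order): [47, 1, None, None, 26, 6, 44, None, None, 41]


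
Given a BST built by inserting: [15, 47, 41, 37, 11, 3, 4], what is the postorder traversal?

Tree insertion order: [15, 47, 41, 37, 11, 3, 4]
Tree (level-order array): [15, 11, 47, 3, None, 41, None, None, 4, 37]
Postorder traversal: [4, 3, 11, 37, 41, 47, 15]


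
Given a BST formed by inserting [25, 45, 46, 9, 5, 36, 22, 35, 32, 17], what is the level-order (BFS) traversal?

Tree insertion order: [25, 45, 46, 9, 5, 36, 22, 35, 32, 17]
Tree (level-order array): [25, 9, 45, 5, 22, 36, 46, None, None, 17, None, 35, None, None, None, None, None, 32]
BFS from the root, enqueuing left then right child of each popped node:
  queue [25] -> pop 25, enqueue [9, 45], visited so far: [25]
  queue [9, 45] -> pop 9, enqueue [5, 22], visited so far: [25, 9]
  queue [45, 5, 22] -> pop 45, enqueue [36, 46], visited so far: [25, 9, 45]
  queue [5, 22, 36, 46] -> pop 5, enqueue [none], visited so far: [25, 9, 45, 5]
  queue [22, 36, 46] -> pop 22, enqueue [17], visited so far: [25, 9, 45, 5, 22]
  queue [36, 46, 17] -> pop 36, enqueue [35], visited so far: [25, 9, 45, 5, 22, 36]
  queue [46, 17, 35] -> pop 46, enqueue [none], visited so far: [25, 9, 45, 5, 22, 36, 46]
  queue [17, 35] -> pop 17, enqueue [none], visited so far: [25, 9, 45, 5, 22, 36, 46, 17]
  queue [35] -> pop 35, enqueue [32], visited so far: [25, 9, 45, 5, 22, 36, 46, 17, 35]
  queue [32] -> pop 32, enqueue [none], visited so far: [25, 9, 45, 5, 22, 36, 46, 17, 35, 32]
Result: [25, 9, 45, 5, 22, 36, 46, 17, 35, 32]


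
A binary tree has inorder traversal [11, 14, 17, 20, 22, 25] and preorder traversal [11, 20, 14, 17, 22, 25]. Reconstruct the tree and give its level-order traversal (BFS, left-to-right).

Inorder:  [11, 14, 17, 20, 22, 25]
Preorder: [11, 20, 14, 17, 22, 25]
Algorithm: preorder visits root first, so consume preorder in order;
for each root, split the current inorder slice at that value into
left-subtree inorder and right-subtree inorder, then recurse.
Recursive splits:
  root=11; inorder splits into left=[], right=[14, 17, 20, 22, 25]
  root=20; inorder splits into left=[14, 17], right=[22, 25]
  root=14; inorder splits into left=[], right=[17]
  root=17; inorder splits into left=[], right=[]
  root=22; inorder splits into left=[], right=[25]
  root=25; inorder splits into left=[], right=[]
Reconstructed level-order: [11, 20, 14, 22, 17, 25]


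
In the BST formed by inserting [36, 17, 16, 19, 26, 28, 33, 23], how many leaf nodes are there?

Tree built from: [36, 17, 16, 19, 26, 28, 33, 23]
Tree (level-order array): [36, 17, None, 16, 19, None, None, None, 26, 23, 28, None, None, None, 33]
Rule: A leaf has 0 children.
Per-node child counts:
  node 36: 1 child(ren)
  node 17: 2 child(ren)
  node 16: 0 child(ren)
  node 19: 1 child(ren)
  node 26: 2 child(ren)
  node 23: 0 child(ren)
  node 28: 1 child(ren)
  node 33: 0 child(ren)
Matching nodes: [16, 23, 33]
Count of leaf nodes: 3


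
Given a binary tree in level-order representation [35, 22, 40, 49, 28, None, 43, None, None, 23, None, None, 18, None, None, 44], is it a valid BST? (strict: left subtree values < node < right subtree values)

Level-order array: [35, 22, 40, 49, 28, None, 43, None, None, 23, None, None, 18, None, None, 44]
Validate using subtree bounds (lo, hi): at each node, require lo < value < hi,
then recurse left with hi=value and right with lo=value.
Preorder trace (stopping at first violation):
  at node 35 with bounds (-inf, +inf): OK
  at node 22 with bounds (-inf, 35): OK
  at node 49 with bounds (-inf, 22): VIOLATION
Node 49 violates its bound: not (-inf < 49 < 22).
Result: Not a valid BST


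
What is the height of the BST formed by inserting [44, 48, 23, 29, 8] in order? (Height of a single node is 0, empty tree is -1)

Insertion order: [44, 48, 23, 29, 8]
Tree (level-order array): [44, 23, 48, 8, 29]
Compute height bottom-up (empty subtree = -1):
  height(8) = 1 + max(-1, -1) = 0
  height(29) = 1 + max(-1, -1) = 0
  height(23) = 1 + max(0, 0) = 1
  height(48) = 1 + max(-1, -1) = 0
  height(44) = 1 + max(1, 0) = 2
Height = 2


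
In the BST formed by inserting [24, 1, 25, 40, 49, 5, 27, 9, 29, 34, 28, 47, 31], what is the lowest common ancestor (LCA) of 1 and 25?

Tree insertion order: [24, 1, 25, 40, 49, 5, 27, 9, 29, 34, 28, 47, 31]
Tree (level-order array): [24, 1, 25, None, 5, None, 40, None, 9, 27, 49, None, None, None, 29, 47, None, 28, 34, None, None, None, None, 31]
In a BST, the LCA of p=1, q=25 is the first node v on the
root-to-leaf path with p <= v <= q (go left if both < v, right if both > v).
Walk from root:
  at 24: 1 <= 24 <= 25, this is the LCA
LCA = 24


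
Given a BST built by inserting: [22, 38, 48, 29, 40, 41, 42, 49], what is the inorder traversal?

Tree insertion order: [22, 38, 48, 29, 40, 41, 42, 49]
Tree (level-order array): [22, None, 38, 29, 48, None, None, 40, 49, None, 41, None, None, None, 42]
Inorder traversal: [22, 29, 38, 40, 41, 42, 48, 49]


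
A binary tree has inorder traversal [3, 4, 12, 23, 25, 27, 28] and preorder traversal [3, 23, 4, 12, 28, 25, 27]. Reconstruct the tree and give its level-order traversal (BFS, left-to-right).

Inorder:  [3, 4, 12, 23, 25, 27, 28]
Preorder: [3, 23, 4, 12, 28, 25, 27]
Algorithm: preorder visits root first, so consume preorder in order;
for each root, split the current inorder slice at that value into
left-subtree inorder and right-subtree inorder, then recurse.
Recursive splits:
  root=3; inorder splits into left=[], right=[4, 12, 23, 25, 27, 28]
  root=23; inorder splits into left=[4, 12], right=[25, 27, 28]
  root=4; inorder splits into left=[], right=[12]
  root=12; inorder splits into left=[], right=[]
  root=28; inorder splits into left=[25, 27], right=[]
  root=25; inorder splits into left=[], right=[27]
  root=27; inorder splits into left=[], right=[]
Reconstructed level-order: [3, 23, 4, 28, 12, 25, 27]


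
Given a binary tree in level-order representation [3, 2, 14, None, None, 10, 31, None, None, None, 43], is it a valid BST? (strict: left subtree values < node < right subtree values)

Level-order array: [3, 2, 14, None, None, 10, 31, None, None, None, 43]
Validate using subtree bounds (lo, hi): at each node, require lo < value < hi,
then recurse left with hi=value and right with lo=value.
Preorder trace (stopping at first violation):
  at node 3 with bounds (-inf, +inf): OK
  at node 2 with bounds (-inf, 3): OK
  at node 14 with bounds (3, +inf): OK
  at node 10 with bounds (3, 14): OK
  at node 31 with bounds (14, +inf): OK
  at node 43 with bounds (31, +inf): OK
No violation found at any node.
Result: Valid BST


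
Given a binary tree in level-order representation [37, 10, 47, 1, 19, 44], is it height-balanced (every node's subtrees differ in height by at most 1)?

Tree (level-order array): [37, 10, 47, 1, 19, 44]
Definition: a tree is height-balanced if, at every node, |h(left) - h(right)| <= 1 (empty subtree has height -1).
Bottom-up per-node check:
  node 1: h_left=-1, h_right=-1, diff=0 [OK], height=0
  node 19: h_left=-1, h_right=-1, diff=0 [OK], height=0
  node 10: h_left=0, h_right=0, diff=0 [OK], height=1
  node 44: h_left=-1, h_right=-1, diff=0 [OK], height=0
  node 47: h_left=0, h_right=-1, diff=1 [OK], height=1
  node 37: h_left=1, h_right=1, diff=0 [OK], height=2
All nodes satisfy the balance condition.
Result: Balanced


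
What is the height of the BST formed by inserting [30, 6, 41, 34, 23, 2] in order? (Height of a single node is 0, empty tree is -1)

Insertion order: [30, 6, 41, 34, 23, 2]
Tree (level-order array): [30, 6, 41, 2, 23, 34]
Compute height bottom-up (empty subtree = -1):
  height(2) = 1 + max(-1, -1) = 0
  height(23) = 1 + max(-1, -1) = 0
  height(6) = 1 + max(0, 0) = 1
  height(34) = 1 + max(-1, -1) = 0
  height(41) = 1 + max(0, -1) = 1
  height(30) = 1 + max(1, 1) = 2
Height = 2


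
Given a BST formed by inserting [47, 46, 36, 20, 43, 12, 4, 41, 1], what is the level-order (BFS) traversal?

Tree insertion order: [47, 46, 36, 20, 43, 12, 4, 41, 1]
Tree (level-order array): [47, 46, None, 36, None, 20, 43, 12, None, 41, None, 4, None, None, None, 1]
BFS from the root, enqueuing left then right child of each popped node:
  queue [47] -> pop 47, enqueue [46], visited so far: [47]
  queue [46] -> pop 46, enqueue [36], visited so far: [47, 46]
  queue [36] -> pop 36, enqueue [20, 43], visited so far: [47, 46, 36]
  queue [20, 43] -> pop 20, enqueue [12], visited so far: [47, 46, 36, 20]
  queue [43, 12] -> pop 43, enqueue [41], visited so far: [47, 46, 36, 20, 43]
  queue [12, 41] -> pop 12, enqueue [4], visited so far: [47, 46, 36, 20, 43, 12]
  queue [41, 4] -> pop 41, enqueue [none], visited so far: [47, 46, 36, 20, 43, 12, 41]
  queue [4] -> pop 4, enqueue [1], visited so far: [47, 46, 36, 20, 43, 12, 41, 4]
  queue [1] -> pop 1, enqueue [none], visited so far: [47, 46, 36, 20, 43, 12, 41, 4, 1]
Result: [47, 46, 36, 20, 43, 12, 41, 4, 1]


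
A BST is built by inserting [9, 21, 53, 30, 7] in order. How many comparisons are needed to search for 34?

Search path for 34: 9 -> 21 -> 53 -> 30
Found: False
Comparisons: 4


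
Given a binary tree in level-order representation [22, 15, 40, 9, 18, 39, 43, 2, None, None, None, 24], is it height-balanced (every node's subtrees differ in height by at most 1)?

Tree (level-order array): [22, 15, 40, 9, 18, 39, 43, 2, None, None, None, 24]
Definition: a tree is height-balanced if, at every node, |h(left) - h(right)| <= 1 (empty subtree has height -1).
Bottom-up per-node check:
  node 2: h_left=-1, h_right=-1, diff=0 [OK], height=0
  node 9: h_left=0, h_right=-1, diff=1 [OK], height=1
  node 18: h_left=-1, h_right=-1, diff=0 [OK], height=0
  node 15: h_left=1, h_right=0, diff=1 [OK], height=2
  node 24: h_left=-1, h_right=-1, diff=0 [OK], height=0
  node 39: h_left=0, h_right=-1, diff=1 [OK], height=1
  node 43: h_left=-1, h_right=-1, diff=0 [OK], height=0
  node 40: h_left=1, h_right=0, diff=1 [OK], height=2
  node 22: h_left=2, h_right=2, diff=0 [OK], height=3
All nodes satisfy the balance condition.
Result: Balanced


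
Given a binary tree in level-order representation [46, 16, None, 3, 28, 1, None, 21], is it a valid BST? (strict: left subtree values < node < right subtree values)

Level-order array: [46, 16, None, 3, 28, 1, None, 21]
Validate using subtree bounds (lo, hi): at each node, require lo < value < hi,
then recurse left with hi=value and right with lo=value.
Preorder trace (stopping at first violation):
  at node 46 with bounds (-inf, +inf): OK
  at node 16 with bounds (-inf, 46): OK
  at node 3 with bounds (-inf, 16): OK
  at node 1 with bounds (-inf, 3): OK
  at node 28 with bounds (16, 46): OK
  at node 21 with bounds (16, 28): OK
No violation found at any node.
Result: Valid BST


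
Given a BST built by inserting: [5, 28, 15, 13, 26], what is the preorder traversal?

Tree insertion order: [5, 28, 15, 13, 26]
Tree (level-order array): [5, None, 28, 15, None, 13, 26]
Preorder traversal: [5, 28, 15, 13, 26]


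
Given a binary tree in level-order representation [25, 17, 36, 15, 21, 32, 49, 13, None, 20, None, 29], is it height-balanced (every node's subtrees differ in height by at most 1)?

Tree (level-order array): [25, 17, 36, 15, 21, 32, 49, 13, None, 20, None, 29]
Definition: a tree is height-balanced if, at every node, |h(left) - h(right)| <= 1 (empty subtree has height -1).
Bottom-up per-node check:
  node 13: h_left=-1, h_right=-1, diff=0 [OK], height=0
  node 15: h_left=0, h_right=-1, diff=1 [OK], height=1
  node 20: h_left=-1, h_right=-1, diff=0 [OK], height=0
  node 21: h_left=0, h_right=-1, diff=1 [OK], height=1
  node 17: h_left=1, h_right=1, diff=0 [OK], height=2
  node 29: h_left=-1, h_right=-1, diff=0 [OK], height=0
  node 32: h_left=0, h_right=-1, diff=1 [OK], height=1
  node 49: h_left=-1, h_right=-1, diff=0 [OK], height=0
  node 36: h_left=1, h_right=0, diff=1 [OK], height=2
  node 25: h_left=2, h_right=2, diff=0 [OK], height=3
All nodes satisfy the balance condition.
Result: Balanced


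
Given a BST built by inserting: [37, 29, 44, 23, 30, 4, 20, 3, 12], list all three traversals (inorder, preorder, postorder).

Tree insertion order: [37, 29, 44, 23, 30, 4, 20, 3, 12]
Tree (level-order array): [37, 29, 44, 23, 30, None, None, 4, None, None, None, 3, 20, None, None, 12]
Inorder (L, root, R): [3, 4, 12, 20, 23, 29, 30, 37, 44]
Preorder (root, L, R): [37, 29, 23, 4, 3, 20, 12, 30, 44]
Postorder (L, R, root): [3, 12, 20, 4, 23, 30, 29, 44, 37]


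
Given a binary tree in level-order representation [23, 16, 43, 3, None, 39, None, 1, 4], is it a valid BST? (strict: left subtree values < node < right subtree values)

Level-order array: [23, 16, 43, 3, None, 39, None, 1, 4]
Validate using subtree bounds (lo, hi): at each node, require lo < value < hi,
then recurse left with hi=value and right with lo=value.
Preorder trace (stopping at first violation):
  at node 23 with bounds (-inf, +inf): OK
  at node 16 with bounds (-inf, 23): OK
  at node 3 with bounds (-inf, 16): OK
  at node 1 with bounds (-inf, 3): OK
  at node 4 with bounds (3, 16): OK
  at node 43 with bounds (23, +inf): OK
  at node 39 with bounds (23, 43): OK
No violation found at any node.
Result: Valid BST
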